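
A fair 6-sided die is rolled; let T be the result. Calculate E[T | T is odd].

Given T is odd, T is equally likely to be any of {1, 3, 5}.
E[T | T is odd] = (1 + 3 + 5) / 3 = 3.

3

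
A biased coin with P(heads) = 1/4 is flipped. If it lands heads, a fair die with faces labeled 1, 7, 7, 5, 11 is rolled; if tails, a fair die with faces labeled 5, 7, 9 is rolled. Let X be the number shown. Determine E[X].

34/5

E[X | heads] = (1+7+7+5+11)/5 = 31/5.
E[X | tails] = (5+7+9)/3 = 7.
By the law of total expectation,
E[X] = (1/4)·(31/5) + (3/4)·(7) = 34/5.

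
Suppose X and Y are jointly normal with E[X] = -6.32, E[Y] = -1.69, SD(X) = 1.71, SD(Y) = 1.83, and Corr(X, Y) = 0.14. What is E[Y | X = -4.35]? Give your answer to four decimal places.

-1.3948

E[Y | X=x] = μ_Y + ρ(σ_Y/σ_X)(x − μ_X) for jointly normal variables.
E[Y | X=-4.35] = -1.69 + (0.14)·(1.83/1.71)·(-4.35 − (-6.32)) = -1.69 + (0.149825)·(1.97) = -1.3948.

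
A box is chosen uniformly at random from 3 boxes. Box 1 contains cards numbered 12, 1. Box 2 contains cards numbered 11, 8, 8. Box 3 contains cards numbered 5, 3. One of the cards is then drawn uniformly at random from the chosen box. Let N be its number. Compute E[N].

13/2

E[N | box 1] = (12+1)/2 = 13/2.
E[N | box 2] = (11+8+8)/3 = 9.
E[N | box 3] = (5+3)/2 = 4.
E[N] = (1/3)·(13/2) + (1/3)·(9) + (1/3)·(4) = 13/2.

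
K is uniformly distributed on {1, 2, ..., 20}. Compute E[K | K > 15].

18

Given K > 15, K is equally likely to be any of {16, 17, 18, 19, 20}.
E[K | K > 15] = (16 + 17 + 18 + 19 + 20) / 5 = 18.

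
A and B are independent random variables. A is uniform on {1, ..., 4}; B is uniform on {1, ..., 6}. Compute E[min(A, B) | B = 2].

7/4

Outcomes with B = 2: (1,2), (2,2), (3,2), (4,2), each with probability 1/24.
E[min(A, B) | B = 2] = (1 + 2 + 2 + 2) / 4 = 7/4.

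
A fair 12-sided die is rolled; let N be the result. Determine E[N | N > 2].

Given N > 2, N is equally likely to be any of {3, 4, 5, 6, 7, 8, 9, 10, 11, 12}.
E[N | N > 2] = (3 + 4 + 5 + 6 + 7 + 8 + 9 + 10 + 11 + 12) / 10 = 15/2.

15/2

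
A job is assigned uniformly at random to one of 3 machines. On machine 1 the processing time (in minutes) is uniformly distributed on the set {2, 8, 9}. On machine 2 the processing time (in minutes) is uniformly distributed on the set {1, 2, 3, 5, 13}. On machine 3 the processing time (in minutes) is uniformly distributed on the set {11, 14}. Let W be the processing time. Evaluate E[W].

709/90

E[W | machine 1] = (2+8+9)/3 = 19/3.
E[W | machine 2] = (1+2+3+5+13)/5 = 24/5.
E[W | machine 3] = (11+14)/2 = 25/2.
By the law of total expectation,
E[W] = (1/3)·(19/3) + (1/3)·(24/5) + (1/3)·(25/2) = 709/90.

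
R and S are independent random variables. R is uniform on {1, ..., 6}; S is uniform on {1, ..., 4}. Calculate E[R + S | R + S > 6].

8

Outcomes with R + S > 6: (3,4), (4,3), (4,4), (5,2), (5,3), (5,4), (6,1), (6,2), (6,3), (6,4), each with probability 1/24.
E[R + S | R + S > 6] = (7 + 7 + 8 + 7 + 8 + 9 + 7 + 8 + 9 + 10) / 10 = 8.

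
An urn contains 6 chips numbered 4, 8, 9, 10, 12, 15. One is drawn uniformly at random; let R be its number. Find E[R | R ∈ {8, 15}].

23/2

P(R ∈ {8, 15}) = 1/3.
Σ over the event: 8·1/6 + 15·1/6 = 23/6.
E[R | R ∈ {8, 15}] = (23/6) / (1/3) = 23/2.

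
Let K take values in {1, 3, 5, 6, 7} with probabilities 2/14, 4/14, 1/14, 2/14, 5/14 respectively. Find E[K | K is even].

6

P(K is even) = 1/7.
Σ over the event: 6·1/7 = 6/7.
E[K | K is even] = (6/7) / (1/7) = 6.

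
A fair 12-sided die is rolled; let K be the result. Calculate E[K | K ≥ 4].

Given K ≥ 4, K is equally likely to be any of {4, 5, 6, 7, 8, 9, 10, 11, 12}.
E[K | K ≥ 4] = (4 + 5 + 6 + 7 + 8 + 9 + 10 + 11 + 12) / 9 = 8.

8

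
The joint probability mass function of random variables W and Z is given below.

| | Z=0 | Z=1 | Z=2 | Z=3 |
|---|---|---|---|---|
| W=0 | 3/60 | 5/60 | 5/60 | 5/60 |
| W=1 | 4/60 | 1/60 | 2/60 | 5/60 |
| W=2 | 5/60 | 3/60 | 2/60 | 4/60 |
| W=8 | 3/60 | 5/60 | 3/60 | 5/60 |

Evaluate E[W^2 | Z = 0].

P(Z = 0) = 1/4.
Σ W^2·P over the event = 0·(3/60) + 1·(4/60) + 4·(5/60) + 64·(3/60) = 18/5.
E[W^2 | Z = 0] = (18/5) / (1/4) = 72/5.

72/5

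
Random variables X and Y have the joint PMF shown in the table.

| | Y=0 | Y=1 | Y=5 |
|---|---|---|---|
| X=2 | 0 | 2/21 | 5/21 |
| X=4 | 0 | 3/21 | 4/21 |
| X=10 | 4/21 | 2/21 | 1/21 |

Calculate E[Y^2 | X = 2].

127/7

P(X = 2) = 1/3.
Summing Y^2·P(X=x,Y=y) over the conditioning event gives 127/21.
E[Y^2 | X = 2] = (127/21) / (1/3) = 127/7.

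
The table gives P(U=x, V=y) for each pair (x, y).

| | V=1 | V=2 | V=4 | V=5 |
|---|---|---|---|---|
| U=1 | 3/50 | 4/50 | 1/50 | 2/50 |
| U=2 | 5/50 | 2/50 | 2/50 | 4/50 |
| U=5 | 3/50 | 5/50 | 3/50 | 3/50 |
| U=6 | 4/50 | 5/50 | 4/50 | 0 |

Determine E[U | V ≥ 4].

P(V ≥ 4) = 19/50.
Summing U·P(U=x,V=y) over the conditioning event gives 69/50.
E[U | V ≥ 4] = (69/50) / (19/50) = 69/19.

69/19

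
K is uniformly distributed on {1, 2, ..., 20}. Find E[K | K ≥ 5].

25/2

P(K ≥ 5) = 4/5.
E[K | K ≥ 5] = (10) / (4/5) = 25/2.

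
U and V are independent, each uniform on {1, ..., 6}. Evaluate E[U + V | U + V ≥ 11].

34/3

P(U + V ≥ 11) = 1/12.
Summing (U+V)·P(x,y) over outcomes with U + V ≥ 11 gives 17/18.
E[U + V | U + V ≥ 11] = (17/18) / (1/12) = 34/3.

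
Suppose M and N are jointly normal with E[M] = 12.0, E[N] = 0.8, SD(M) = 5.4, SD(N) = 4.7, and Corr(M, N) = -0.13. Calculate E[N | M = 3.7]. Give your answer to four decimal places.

1.7391

The regression of N on M has slope ρ·σ_N/σ_M and passes through (μ_M, μ_N).
E[N | M=3.7] = 0.8 + (-0.13)·(4.7/5.4)·(3.7 − (12.0)) = 0.8 + (-0.11315)·(-8.3) = 1.7391.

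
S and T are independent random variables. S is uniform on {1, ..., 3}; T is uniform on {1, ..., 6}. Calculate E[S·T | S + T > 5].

Outcomes with S + T > 5: (1,5), (1,6), (2,4), (2,5), (2,6), (3,3), (3,4), (3,5), (3,6), each with probability 1/18.
E[S·T | S + T > 5] = (5 + 6 + 8 + 10 + 12 + 9 + 12 + 15 + 18) / 9 = 95/9.

95/9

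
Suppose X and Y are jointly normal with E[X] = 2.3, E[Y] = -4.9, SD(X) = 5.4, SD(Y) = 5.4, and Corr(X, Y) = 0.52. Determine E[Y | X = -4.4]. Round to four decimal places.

The regression of Y on X has slope ρ·σ_Y/σ_X and passes through (μ_X, μ_Y).
E[Y | X=-4.4] = -4.9 + (0.52)·(5.4/5.4)·(-4.4 − (2.3)) = -4.9 + (0.52)·(-6.7) = -8.3840.

-8.3840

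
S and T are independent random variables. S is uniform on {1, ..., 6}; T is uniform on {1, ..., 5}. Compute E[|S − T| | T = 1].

Outcomes with T = 1: (1,1), (2,1), (3,1), (4,1), (5,1), (6,1), each with probability 1/30.
E[|S − T| | T = 1] = (0 + 1 + 2 + 3 + 4 + 5) / 6 = 5/2.

5/2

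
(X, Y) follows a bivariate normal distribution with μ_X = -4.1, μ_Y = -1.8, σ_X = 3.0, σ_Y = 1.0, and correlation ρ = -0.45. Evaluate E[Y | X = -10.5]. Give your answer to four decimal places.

The regression of Y on X has slope ρ·σ_Y/σ_X and passes through (μ_X, μ_Y).
E[Y | X=-10.5] = -1.8 + (-0.45)·(1.0/3.0)·(-10.5 − (-4.1)) = -1.8 + (-0.15)·(-6.4) = -0.8400.

-0.8400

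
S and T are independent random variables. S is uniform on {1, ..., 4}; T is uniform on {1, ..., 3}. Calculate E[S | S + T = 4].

2

Outcomes with S + T = 4: (1,3), (2,2), (3,1), each with probability 1/12.
E[S | S + T = 4] = (1 + 2 + 3) / 3 = 2.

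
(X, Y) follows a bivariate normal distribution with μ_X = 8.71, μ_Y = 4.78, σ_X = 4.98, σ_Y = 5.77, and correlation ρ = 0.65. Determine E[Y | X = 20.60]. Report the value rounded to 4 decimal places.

13.7345

E[Y | X=x] = μ_Y + ρ(σ_Y/σ_X)(x − μ_X) for jointly normal variables.
E[Y | X=20.60] = 4.78 + (0.65)·(5.77/4.98)·(20.60 − (8.71)) = 4.78 + (0.75311)·(11.89) = 13.7345.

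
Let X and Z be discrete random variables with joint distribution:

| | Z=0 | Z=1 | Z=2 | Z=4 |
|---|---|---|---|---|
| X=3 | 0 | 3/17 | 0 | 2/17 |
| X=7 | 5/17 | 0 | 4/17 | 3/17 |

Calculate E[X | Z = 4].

27/5

P(Z = 4) = 5/17.
Summing X·P(X=x,Z=y) over the conditioning event gives 27/17.
E[X | Z = 4] = (27/17) / (5/17) = 27/5.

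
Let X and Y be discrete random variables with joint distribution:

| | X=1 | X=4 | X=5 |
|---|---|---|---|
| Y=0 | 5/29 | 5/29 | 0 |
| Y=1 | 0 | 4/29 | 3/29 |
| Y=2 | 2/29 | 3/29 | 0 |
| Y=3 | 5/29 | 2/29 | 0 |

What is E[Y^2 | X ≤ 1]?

53/12

P(X ≤ 1) = 12/29.
Summing Y^2·P(X=x,Y=y) over the conditioning event gives 53/29.
E[Y^2 | X ≤ 1] = (53/29) / (12/29) = 53/12.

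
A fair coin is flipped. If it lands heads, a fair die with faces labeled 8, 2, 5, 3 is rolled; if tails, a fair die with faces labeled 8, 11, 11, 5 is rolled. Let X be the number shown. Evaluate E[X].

53/8

E[X | heads] = (8+2+5+3)/4 = 9/2.
E[X | tails] = (8+11+11+5)/4 = 35/4.
E[X] = (1/2)·(9/2) + (1/2)·(35/4) = 53/8.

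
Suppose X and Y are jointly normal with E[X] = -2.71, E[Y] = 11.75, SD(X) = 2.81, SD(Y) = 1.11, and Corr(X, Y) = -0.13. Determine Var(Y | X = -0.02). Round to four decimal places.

1.2113

Var(Y | X=x) = (1 − ρ²)·σ_Y².
Var(Y | X=-0.02) = (1.11)²·(1 − (-0.13)²) = 1.2321·0.9831 = 1.2113.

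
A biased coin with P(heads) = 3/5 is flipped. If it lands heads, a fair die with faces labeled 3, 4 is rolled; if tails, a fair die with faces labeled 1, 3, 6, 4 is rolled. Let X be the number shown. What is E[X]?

7/2

E[X | heads] = (3+4)/2 = 7/2.
E[X | tails] = (1+3+6+4)/4 = 7/2.
By the law of total expectation,
E[X] = (3/5)·(7/2) + (2/5)·(7/2) = 7/2.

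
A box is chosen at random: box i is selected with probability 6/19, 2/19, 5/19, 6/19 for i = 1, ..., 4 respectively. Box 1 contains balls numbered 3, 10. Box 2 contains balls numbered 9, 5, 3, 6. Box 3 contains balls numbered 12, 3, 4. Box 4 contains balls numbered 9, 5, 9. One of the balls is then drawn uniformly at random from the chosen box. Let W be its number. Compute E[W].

769/114

E[W | box 1] = (3+10)/2 = 13/2.
E[W | box 2] = (9+5+3+6)/4 = 23/4.
E[W | box 3] = (12+3+4)/3 = 19/3.
E[W | box 4] = (9+5+9)/3 = 23/3.
By the law of total expectation,
E[W] = (6/19)·(13/2) + (2/19)·(23/4) + (5/19)·(19/3) + (6/19)·(23/3) = 769/114.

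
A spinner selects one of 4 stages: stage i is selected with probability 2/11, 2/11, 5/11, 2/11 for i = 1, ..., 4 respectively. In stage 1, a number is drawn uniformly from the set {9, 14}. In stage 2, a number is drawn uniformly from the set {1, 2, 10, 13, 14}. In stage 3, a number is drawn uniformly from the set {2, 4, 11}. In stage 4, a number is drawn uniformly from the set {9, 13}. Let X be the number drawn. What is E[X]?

268/33

E[X | stage 1] = (9+14)/2 = 23/2.
E[X | stage 2] = (1+2+10+13+14)/5 = 8.
E[X | stage 3] = (2+4+11)/3 = 17/3.
E[X | stage 4] = (9+13)/2 = 11.
E[X] = (2/11)·(23/2) + (2/11)·(8) + (5/11)·(17/3) + (2/11)·(11) = 268/33.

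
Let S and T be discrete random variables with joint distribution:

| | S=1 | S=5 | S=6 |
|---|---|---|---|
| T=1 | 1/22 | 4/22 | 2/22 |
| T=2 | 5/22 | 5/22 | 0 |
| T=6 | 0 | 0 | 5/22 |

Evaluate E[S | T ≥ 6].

P(T ≥ 6) = 5/22.
Σ S·P over the event = 6·(5/22) = 15/11.
E[S | T ≥ 6] = (15/11) / (5/22) = 6.

6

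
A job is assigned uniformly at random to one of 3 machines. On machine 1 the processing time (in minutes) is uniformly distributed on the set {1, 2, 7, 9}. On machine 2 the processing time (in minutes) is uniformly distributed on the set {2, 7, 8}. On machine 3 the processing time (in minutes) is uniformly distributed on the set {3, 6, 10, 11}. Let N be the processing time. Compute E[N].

215/36

E[N | machine 1] = (1+2+7+9)/4 = 19/4.
E[N | machine 2] = (2+7+8)/3 = 17/3.
E[N | machine 3] = (3+6+10+11)/4 = 15/2.
E[N] = (1/3)·(19/4) + (1/3)·(17/3) + (1/3)·(15/2) = 215/36.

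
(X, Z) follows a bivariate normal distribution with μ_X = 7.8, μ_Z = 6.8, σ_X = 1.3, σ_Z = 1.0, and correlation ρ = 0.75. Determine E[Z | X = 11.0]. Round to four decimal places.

8.6462

The regression of Z on X has slope ρ·σ_Z/σ_X and passes through (μ_X, μ_Z).
E[Z | X=11.0] = 6.8 + (0.75)·(1.0/1.3)·(11.0 − (7.8)) = 6.8 + (0.576923)·(3.2) = 8.6462.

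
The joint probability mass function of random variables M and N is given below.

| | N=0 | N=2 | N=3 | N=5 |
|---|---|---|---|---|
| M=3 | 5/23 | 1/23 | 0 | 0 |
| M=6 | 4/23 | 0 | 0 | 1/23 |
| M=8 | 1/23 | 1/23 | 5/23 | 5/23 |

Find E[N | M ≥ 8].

7/2

P(M ≥ 8) = 12/23.
Σ N·P over the event = 0·(1/23) + 2·(1/23) + 3·(5/23) + 5·(5/23) = 42/23.
E[N | M ≥ 8] = (42/23) / (12/23) = 7/2.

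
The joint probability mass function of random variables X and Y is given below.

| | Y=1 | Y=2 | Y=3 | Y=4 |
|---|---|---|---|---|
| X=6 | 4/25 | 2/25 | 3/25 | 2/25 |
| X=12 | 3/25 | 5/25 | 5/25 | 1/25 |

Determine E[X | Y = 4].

P(Y = 4) = 3/25.
Σ X·P over the event = 6·(2/25) + 12·(1/25) = 24/25.
E[X | Y = 4] = (24/25) / (3/25) = 8.

8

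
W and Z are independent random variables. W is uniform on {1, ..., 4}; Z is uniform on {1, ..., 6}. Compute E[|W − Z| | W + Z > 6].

Outcomes with W + Z > 6: (1,6), (2,5), (2,6), (3,4), (3,5), (3,6), (4,3), (4,4), (4,5), (4,6), each with probability 1/24.
E[|W − Z| | W + Z > 6] = (5 + 3 + 4 + 1 + 2 + 3 + 1 + 0 + 1 + 2) / 10 = 11/5.

11/5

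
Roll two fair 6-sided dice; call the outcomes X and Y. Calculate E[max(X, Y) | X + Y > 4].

P(X + Y > 4) = 5/6.
Summing max(X,Y)·P(x,y) over outcomes with X + Y > 4 gives 37/9.
E[max(X, Y) | X + Y > 4] = (37/9) / (5/6) = 74/15.

74/15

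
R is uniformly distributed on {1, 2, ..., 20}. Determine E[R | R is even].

Given R is even, R is equally likely to be any of {2, 4, 6, 8, 10, 12, 14, 16, 18, 20}.
E[R | R is even] = (2 + 4 + 6 + 8 + 10 + 12 + 14 + 16 + 18 + 20) / 10 = 11.

11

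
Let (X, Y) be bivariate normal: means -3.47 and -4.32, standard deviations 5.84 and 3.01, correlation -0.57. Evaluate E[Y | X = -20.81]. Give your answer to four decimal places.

0.7742

The regression of Y on X has slope ρ·σ_Y/σ_X and passes through (μ_X, μ_Y).
E[Y | X=-20.81] = -4.32 + (-0.57)·(3.01/5.84)·(-20.81 − (-3.47)) = -4.32 + (-0.293784)·(-17.34) = 0.7742.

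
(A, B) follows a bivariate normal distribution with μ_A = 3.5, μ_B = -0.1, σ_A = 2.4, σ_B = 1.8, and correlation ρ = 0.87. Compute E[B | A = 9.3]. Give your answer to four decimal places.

The regression of B on A has slope ρ·σ_B/σ_A and passes through (μ_A, μ_B).
E[B | A=9.3] = -0.1 + (0.87)·(1.8/2.4)·(9.3 − (3.5)) = -0.1 + (0.6525)·(5.8) = 3.6845.

3.6845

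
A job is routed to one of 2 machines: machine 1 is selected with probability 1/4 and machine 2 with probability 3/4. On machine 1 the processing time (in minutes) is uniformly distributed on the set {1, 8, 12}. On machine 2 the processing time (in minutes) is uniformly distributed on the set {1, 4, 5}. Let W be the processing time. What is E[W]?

17/4

E[W | machine 1] = (1+8+12)/3 = 7.
E[W | machine 2] = (1+4+5)/3 = 10/3.
E[W] = (1/4)·(7) + (3/4)·(10/3) = 17/4.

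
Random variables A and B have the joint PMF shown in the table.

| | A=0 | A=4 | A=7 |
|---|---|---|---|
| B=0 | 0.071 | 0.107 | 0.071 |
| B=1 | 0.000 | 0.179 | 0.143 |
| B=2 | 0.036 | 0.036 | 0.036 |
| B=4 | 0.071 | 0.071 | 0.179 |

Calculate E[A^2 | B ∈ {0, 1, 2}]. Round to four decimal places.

25.6289

P(B ∈ {0, 1, 2}) = 0.679.
Σ A^2·P over the event = 0·(0.071) + 0·(0.036) + 16·(0.107) + 16·(0.179) + 16·(0.036) + 49·(0.071) + 49·(0.143) + 49·(0.036) = 17.402.
E[A^2 | B ∈ {0, 1, 2}] = (17.402) / (0.679) = 25.6289.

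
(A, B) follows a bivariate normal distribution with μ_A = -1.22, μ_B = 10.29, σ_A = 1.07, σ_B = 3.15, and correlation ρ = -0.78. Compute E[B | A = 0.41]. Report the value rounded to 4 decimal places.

6.5471

E[B | A=x] = μ_B + ρ(σ_B/σ_A)(x − μ_A) for jointly normal variables.
E[B | A=0.41] = 10.29 + (-0.78)·(3.15/1.07)·(0.41 − (-1.22)) = 10.29 + (-2.29626)·(1.63) = 6.5471.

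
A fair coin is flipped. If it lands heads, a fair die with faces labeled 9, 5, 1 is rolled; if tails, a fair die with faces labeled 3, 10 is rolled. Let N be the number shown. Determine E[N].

E[N | heads] = (9+5+1)/3 = 5.
E[N | tails] = (3+10)/2 = 13/2.
E[N] = (1/2)·(5) + (1/2)·(13/2) = 23/4.

23/4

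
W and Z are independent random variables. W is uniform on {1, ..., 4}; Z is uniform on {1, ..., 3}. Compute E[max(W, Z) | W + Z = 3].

2

Outcomes with W + Z = 3: (1,2), (2,1), each with probability 1/12.
E[max(W, Z) | W + Z = 3] = (2 + 2) / 2 = 2.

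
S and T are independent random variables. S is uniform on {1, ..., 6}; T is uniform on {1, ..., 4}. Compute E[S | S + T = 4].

Outcomes with S + T = 4: (1,3), (2,2), (3,1), each with probability 1/24.
E[S | S + T = 4] = (1 + 2 + 3) / 3 = 2.

2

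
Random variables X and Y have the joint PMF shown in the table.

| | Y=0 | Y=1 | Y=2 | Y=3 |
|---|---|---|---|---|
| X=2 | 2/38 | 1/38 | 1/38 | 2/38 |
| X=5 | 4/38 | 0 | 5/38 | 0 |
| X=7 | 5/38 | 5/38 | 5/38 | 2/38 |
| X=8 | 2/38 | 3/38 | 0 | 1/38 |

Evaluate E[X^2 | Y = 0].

P(Y = 0) = 13/38.
Summing X^2·P(X=x,Y=y) over the conditioning event gives 481/38.
E[X^2 | Y = 0] = (481/38) / (13/38) = 37.

37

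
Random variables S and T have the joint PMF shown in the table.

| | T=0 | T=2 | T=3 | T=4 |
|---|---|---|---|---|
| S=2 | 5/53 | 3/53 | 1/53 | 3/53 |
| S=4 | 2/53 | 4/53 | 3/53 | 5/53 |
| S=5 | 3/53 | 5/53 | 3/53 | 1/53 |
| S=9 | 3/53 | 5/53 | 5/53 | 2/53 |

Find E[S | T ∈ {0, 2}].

76/15

P(T ∈ {0, 2}) = 30/53.
Summing S·P(S=x,T=y) over the conditioning event gives 152/53.
E[S | T ∈ {0, 2}] = (152/53) / (30/53) = 76/15.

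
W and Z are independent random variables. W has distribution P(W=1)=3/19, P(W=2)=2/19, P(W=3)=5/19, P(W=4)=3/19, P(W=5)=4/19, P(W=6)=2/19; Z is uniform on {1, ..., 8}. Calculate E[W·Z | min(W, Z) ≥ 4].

88/3

P(min(W, Z) ≥ 4) = 45/152.
Summing WZ·P(x,y) over outcomes with min(W, Z) ≥ 4 gives 165/19.
E[W·Z | min(W, Z) ≥ 4] = (165/19) / (45/152) = 88/3.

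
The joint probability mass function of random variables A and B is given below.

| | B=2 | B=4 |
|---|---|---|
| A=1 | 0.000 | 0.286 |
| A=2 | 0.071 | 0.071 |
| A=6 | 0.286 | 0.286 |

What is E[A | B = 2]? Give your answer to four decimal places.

P(B = 2) = 0.357.
Summing A·P(A=x,B=y) over the conditioning event gives 1.858.
E[A | B = 2] = (1.858) / (0.357) = 5.2045.

5.2045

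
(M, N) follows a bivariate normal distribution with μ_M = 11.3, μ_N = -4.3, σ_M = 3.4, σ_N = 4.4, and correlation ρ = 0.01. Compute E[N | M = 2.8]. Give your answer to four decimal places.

-4.4100

E[N | M=x] = μ_N + ρ(σ_N/σ_M)(x − μ_M) for jointly normal variables.
E[N | M=2.8] = -4.3 + (0.01)·(4.4/3.4)·(2.8 − (11.3)) = -4.3 + (0.012941)·(-8.5) = -4.4100.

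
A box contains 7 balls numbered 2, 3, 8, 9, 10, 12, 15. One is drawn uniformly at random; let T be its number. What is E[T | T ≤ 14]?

22/3

P(T ≤ 14) = 6/7.
Σ over the event: 2·1/7 + 3·1/7 + 8·1/7 + 9·1/7 + 10·1/7 + 12·1/7 = 44/7.
E[T | T ≤ 14] = (44/7) / (6/7) = 22/3.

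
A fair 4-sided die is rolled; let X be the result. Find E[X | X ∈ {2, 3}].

P(X ∈ {2, 3}) = 1/2.
Σ over the event: 2·1/4 + 3·1/4 = 5/4.
E[X | X ∈ {2, 3}] = (5/4) / (1/2) = 5/2.

5/2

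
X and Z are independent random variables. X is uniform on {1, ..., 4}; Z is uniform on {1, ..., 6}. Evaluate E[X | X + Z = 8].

3

P(X + Z = 8) = 1/8.
Summing X·P(x,y) over outcomes with X + Z = 8 gives 3/8.
E[X | X + Z = 8] = (3/8) / (1/8) = 3.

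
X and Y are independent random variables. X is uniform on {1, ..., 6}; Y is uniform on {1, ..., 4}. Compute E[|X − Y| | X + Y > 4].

P(X + Y > 4) = 3/4.
Summing |X−Y|·P(x,y) over outcomes with X + Y > 4 gives 19/12.
E[|X − Y| | X + Y > 4] = (19/12) / (3/4) = 19/9.

19/9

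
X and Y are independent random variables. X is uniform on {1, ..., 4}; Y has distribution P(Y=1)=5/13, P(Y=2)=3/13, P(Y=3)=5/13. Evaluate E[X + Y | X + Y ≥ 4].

200/39

P(X + Y ≥ 4) = 3/4.
Summing (X+Y)·P(x,y) over outcomes with X + Y ≥ 4 gives 50/13.
E[X + Y | X + Y ≥ 4] = (50/13) / (3/4) = 200/39.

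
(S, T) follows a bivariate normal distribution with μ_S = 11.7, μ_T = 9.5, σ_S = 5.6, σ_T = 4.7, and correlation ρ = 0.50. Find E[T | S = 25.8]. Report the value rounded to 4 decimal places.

For a bivariate normal, E[T | S=x] = μ_T + ρ·(σ_T/σ_S)·(x − μ_S).
E[T | S=25.8] = 9.5 + (0.50)·(4.7/5.6)·(25.8 − (11.7)) = 9.5 + (0.419643)·(14.1) = 15.4170.

15.4170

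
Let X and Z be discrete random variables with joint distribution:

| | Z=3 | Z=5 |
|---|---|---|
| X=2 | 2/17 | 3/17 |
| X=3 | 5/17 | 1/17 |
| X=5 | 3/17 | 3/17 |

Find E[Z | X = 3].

10/3

P(X = 3) = 6/17.
Σ Z·P over the event = 3·(5/17) + 5·(1/17) = 20/17.
E[Z | X = 3] = (20/17) / (6/17) = 10/3.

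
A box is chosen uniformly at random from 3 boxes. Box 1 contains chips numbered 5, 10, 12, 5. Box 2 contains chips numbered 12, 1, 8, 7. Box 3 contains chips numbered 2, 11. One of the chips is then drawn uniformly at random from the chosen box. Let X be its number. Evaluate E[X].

43/6

E[X | box 1] = (5+10+12+5)/4 = 8.
E[X | box 2] = (12+1+8+7)/4 = 7.
E[X | box 3] = (2+11)/2 = 13/2.
By the law of total expectation,
E[X] = (1/3)·(8) + (1/3)·(7) + (1/3)·(13/2) = 43/6.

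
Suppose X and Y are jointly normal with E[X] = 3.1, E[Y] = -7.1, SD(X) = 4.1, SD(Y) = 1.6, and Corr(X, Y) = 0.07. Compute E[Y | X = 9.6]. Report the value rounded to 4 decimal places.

The regression of Y on X has slope ρ·σ_Y/σ_X and passes through (μ_X, μ_Y).
E[Y | X=9.6] = -7.1 + (0.07)·(1.6/4.1)·(9.6 − (3.1)) = -7.1 + (0.027317)·(6.5) = -6.9224.

-6.9224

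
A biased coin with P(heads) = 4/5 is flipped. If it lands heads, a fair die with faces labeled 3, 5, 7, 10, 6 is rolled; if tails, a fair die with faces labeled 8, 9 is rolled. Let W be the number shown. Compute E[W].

E[W | heads] = (3+5+7+10+6)/5 = 31/5.
E[W | tails] = (8+9)/2 = 17/2.
By the law of total expectation,
E[W] = (4/5)·(31/5) + (1/5)·(17/2) = 333/50.

333/50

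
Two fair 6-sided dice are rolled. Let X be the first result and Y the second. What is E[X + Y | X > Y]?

P(X > Y) = 5/12.
Summing (X+Y)·P(x,y) over outcomes with X > Y gives 35/12.
E[X + Y | X > Y] = (35/12) / (5/12) = 7.

7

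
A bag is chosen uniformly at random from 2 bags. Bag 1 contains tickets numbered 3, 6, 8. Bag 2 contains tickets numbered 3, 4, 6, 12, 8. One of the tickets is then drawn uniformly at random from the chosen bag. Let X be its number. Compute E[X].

E[X | bag 1] = (3+6+8)/3 = 17/3.
E[X | bag 2] = (3+4+6+12+8)/5 = 33/5.
E[X] = (1/2)·(17/3) + (1/2)·(33/5) = 92/15.

92/15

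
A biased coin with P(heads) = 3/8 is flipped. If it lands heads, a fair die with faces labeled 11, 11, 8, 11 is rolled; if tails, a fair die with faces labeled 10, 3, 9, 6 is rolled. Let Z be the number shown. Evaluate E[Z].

E[Z | heads] = (11+11+8+11)/4 = 41/4.
E[Z | tails] = (10+3+9+6)/4 = 7.
E[Z] = (3/8)·(41/4) + (5/8)·(7) = 263/32.

263/32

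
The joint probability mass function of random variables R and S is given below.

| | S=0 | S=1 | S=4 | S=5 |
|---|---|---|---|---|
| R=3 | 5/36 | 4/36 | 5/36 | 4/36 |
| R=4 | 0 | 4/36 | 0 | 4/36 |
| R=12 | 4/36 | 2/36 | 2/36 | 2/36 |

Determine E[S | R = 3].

P(R = 3) = 1/2.
Σ S·P over the event = 0·(5/36) + 1·(4/36) + 4·(5/36) + 5·(4/36) = 11/9.
E[S | R = 3] = (11/9) / (1/2) = 22/9.

22/9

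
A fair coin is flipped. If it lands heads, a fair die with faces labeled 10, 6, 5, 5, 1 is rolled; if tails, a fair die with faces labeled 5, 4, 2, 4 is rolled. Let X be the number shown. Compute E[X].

183/40

E[X | heads] = (10+6+5+5+1)/5 = 27/5.
E[X | tails] = (5+4+2+4)/4 = 15/4.
By the law of total expectation,
E[X] = (1/2)·(27/5) + (1/2)·(15/4) = 183/40.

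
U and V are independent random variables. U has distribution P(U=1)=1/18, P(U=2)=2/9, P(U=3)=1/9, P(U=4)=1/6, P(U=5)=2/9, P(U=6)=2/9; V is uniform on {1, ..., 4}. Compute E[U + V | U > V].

P(U > V) = 49/72.
Summing (U+V)·P(x,y) over outcomes with U > V gives 85/18.
E[U + V | U > V] = (85/18) / (49/72) = 340/49.

340/49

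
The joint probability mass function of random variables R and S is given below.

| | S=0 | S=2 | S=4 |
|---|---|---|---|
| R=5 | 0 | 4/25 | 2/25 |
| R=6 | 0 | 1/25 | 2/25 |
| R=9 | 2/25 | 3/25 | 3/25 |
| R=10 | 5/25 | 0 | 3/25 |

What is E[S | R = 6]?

10/3

P(R = 6) = 3/25.
Σ S·P over the event = 2·(1/25) + 4·(2/25) = 2/5.
E[S | R = 6] = (2/5) / (3/25) = 10/3.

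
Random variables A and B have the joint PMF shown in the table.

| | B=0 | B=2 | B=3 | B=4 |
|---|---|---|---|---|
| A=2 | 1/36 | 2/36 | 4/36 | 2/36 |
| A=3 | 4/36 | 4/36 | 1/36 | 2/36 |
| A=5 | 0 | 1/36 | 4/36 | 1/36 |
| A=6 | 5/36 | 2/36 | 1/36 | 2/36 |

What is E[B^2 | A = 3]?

57/11

P(A = 3) = 11/36.
Σ B^2·P over the event = 0·(4/36) + 4·(4/36) + 9·(1/36) + 16·(2/36) = 19/12.
E[B^2 | A = 3] = (19/12) / (11/36) = 57/11.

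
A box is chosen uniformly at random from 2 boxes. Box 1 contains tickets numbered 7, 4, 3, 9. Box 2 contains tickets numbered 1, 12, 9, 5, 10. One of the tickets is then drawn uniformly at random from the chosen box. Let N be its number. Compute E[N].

263/40

E[N | box 1] = (7+4+3+9)/4 = 23/4.
E[N | box 2] = (1+12+9+5+10)/5 = 37/5.
By the law of total expectation,
E[N] = (1/2)·(23/4) + (1/2)·(37/5) = 263/40.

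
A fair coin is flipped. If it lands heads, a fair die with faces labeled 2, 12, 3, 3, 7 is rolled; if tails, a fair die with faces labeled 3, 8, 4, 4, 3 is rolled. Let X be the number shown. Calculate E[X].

49/10

E[X | heads] = (2+12+3+3+7)/5 = 27/5.
E[X | tails] = (3+8+4+4+3)/5 = 22/5.
By the law of total expectation,
E[X] = (1/2)·(27/5) + (1/2)·(22/5) = 49/10.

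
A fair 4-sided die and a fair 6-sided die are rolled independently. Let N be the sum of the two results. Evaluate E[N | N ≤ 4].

P(N ≤ 4) = 1/4.
Σ over the event: 2·1/24 + 3·1/12 + 4·1/8 = 5/6.
E[N | N ≤ 4] = (5/6) / (1/4) = 10/3.

10/3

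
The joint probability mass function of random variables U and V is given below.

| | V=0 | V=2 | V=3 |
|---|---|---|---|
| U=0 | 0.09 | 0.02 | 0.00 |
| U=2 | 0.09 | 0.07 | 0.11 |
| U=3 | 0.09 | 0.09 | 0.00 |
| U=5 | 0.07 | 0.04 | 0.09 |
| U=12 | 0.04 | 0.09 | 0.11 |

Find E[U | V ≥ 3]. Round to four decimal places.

6.4194

P(V ≥ 3) = 0.31.
Σ U·P over the event = 2·(0.11) + 5·(0.09) + 12·(0.11) = 1.99.
E[U | V ≥ 3] = (1.99) / (0.31) = 6.4194.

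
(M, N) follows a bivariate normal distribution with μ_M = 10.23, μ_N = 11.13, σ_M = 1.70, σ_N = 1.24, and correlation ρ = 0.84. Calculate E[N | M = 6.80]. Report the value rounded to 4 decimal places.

For a bivariate normal, E[N | M=x] = μ_N + ρ·(σ_N/σ_M)·(x − μ_M).
E[N | M=6.80] = 11.13 + (0.84)·(1.24/1.70)·(6.80 − (10.23)) = 11.13 + (0.61271)·(-3.43) = 9.0284.

9.0284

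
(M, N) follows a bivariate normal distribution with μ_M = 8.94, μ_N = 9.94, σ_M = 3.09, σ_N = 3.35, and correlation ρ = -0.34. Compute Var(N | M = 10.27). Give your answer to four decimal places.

9.9252

The conditional variance in a bivariate normal is σ_N²(1 − ρ²), independent of x.
Var(N | M=10.27) = (3.35)²·(1 − (-0.34)²) = 11.2225·0.8844 = 9.9252.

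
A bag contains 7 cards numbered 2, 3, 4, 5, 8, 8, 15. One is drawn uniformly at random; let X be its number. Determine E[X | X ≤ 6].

P(X ≤ 6) = 4/7.
Σ over the event: 2·1/7 + 3·1/7 + 4·1/7 + 5·1/7 = 2.
E[X | X ≤ 6] = (2) / (4/7) = 7/2.

7/2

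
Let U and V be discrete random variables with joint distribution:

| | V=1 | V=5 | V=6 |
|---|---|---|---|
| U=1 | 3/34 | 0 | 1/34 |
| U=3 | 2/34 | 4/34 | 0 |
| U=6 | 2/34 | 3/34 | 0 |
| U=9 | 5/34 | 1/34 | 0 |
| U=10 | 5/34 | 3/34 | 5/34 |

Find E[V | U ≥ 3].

33/10

P(U ≥ 3) = 15/17.
Summing V·P(U=x,V=y) over the conditioning event gives 99/34.
E[V | U ≥ 3] = (99/34) / (15/17) = 33/10.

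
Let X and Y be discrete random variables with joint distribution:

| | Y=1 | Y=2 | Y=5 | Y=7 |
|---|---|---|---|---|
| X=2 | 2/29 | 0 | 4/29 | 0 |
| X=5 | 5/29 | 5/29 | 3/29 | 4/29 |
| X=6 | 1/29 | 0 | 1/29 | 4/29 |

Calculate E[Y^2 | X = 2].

17

P(X = 2) = 6/29.
Σ Y^2·P over the event = 1·(2/29) + 25·(4/29) = 102/29.
E[Y^2 | X = 2] = (102/29) / (6/29) = 17.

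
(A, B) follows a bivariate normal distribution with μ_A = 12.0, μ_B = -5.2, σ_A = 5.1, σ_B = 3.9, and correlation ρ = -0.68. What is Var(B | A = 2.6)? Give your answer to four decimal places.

For a bivariate normal, Var(B | A=x) = σ_B²(1 − ρ²).
Var(B | A=2.6) = (3.9)²·(1 − (-0.68)²) = 15.21·0.5376 = 8.1769.

8.1769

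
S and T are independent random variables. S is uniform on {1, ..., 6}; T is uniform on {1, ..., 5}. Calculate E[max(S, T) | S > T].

P(S > T) = 1/2.
Summing max(S,T)·P(x,y) over outcomes with S > T gives 7/3.
E[max(S, T) | S > T] = (7/3) / (1/2) = 14/3.

14/3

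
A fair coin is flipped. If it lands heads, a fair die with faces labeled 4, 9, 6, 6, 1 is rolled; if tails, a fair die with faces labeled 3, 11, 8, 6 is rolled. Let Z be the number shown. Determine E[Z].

E[Z | heads] = (4+9+6+6+1)/5 = 26/5.
E[Z | tails] = (3+11+8+6)/4 = 7.
E[Z] = (1/2)·(26/5) + (1/2)·(7) = 61/10.

61/10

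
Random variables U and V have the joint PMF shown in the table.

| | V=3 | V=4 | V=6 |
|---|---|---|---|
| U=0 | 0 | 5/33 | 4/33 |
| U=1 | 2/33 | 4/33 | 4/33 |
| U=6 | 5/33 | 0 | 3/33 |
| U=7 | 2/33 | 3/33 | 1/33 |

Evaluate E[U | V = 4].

25/12

P(V = 4) = 4/11.
Σ U·P over the event = 0·(5/33) + 1·(4/33) + 7·(3/33) = 25/33.
E[U | V = 4] = (25/33) / (4/11) = 25/12.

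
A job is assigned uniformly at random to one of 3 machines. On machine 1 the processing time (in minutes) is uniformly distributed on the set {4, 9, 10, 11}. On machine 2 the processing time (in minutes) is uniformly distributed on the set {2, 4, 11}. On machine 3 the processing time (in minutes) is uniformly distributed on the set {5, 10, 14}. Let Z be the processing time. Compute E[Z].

143/18

E[Z | machine 1] = (4+9+10+11)/4 = 17/2.
E[Z | machine 2] = (2+4+11)/3 = 17/3.
E[Z | machine 3] = (5+10+14)/3 = 29/3.
By the law of total expectation,
E[Z] = (1/3)·(17/2) + (1/3)·(17/3) + (1/3)·(29/3) = 143/18.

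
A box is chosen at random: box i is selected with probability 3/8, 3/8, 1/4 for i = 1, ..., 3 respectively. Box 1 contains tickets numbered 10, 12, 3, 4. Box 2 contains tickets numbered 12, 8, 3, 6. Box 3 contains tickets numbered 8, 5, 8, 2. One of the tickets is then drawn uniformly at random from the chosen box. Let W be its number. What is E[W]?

55/8

E[W | box 1] = (10+12+3+4)/4 = 29/4.
E[W | box 2] = (12+8+3+6)/4 = 29/4.
E[W | box 3] = (8+5+8+2)/4 = 23/4.
E[W] = (3/8)·(29/4) + (3/8)·(29/4) + (1/4)·(23/4) = 55/8.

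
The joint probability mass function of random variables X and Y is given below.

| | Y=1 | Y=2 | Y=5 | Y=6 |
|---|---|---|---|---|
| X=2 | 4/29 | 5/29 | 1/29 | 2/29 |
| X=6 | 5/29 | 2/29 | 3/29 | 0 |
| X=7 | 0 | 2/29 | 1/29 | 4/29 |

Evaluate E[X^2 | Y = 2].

P(Y = 2) = 9/29.
Σ X^2·P over the event = 4·(5/29) + 36·(2/29) + 49·(2/29) = 190/29.
E[X^2 | Y = 2] = (190/29) / (9/29) = 190/9.

190/9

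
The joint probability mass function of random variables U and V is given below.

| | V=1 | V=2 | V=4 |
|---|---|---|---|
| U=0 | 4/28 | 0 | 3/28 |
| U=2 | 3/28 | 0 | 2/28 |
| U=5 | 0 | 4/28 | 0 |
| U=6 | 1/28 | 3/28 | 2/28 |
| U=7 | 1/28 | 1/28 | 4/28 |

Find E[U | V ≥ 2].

P(V ≥ 2) = 19/28.
Summing U·P(U=x,V=y) over the conditioning event gives 89/28.
E[U | V ≥ 2] = (89/28) / (19/28) = 89/19.

89/19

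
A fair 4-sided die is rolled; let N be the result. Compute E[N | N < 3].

Given N < 3, N is equally likely to be any of {1, 2}.
E[N | N < 3] = (1 + 2) / 2 = 3/2.

3/2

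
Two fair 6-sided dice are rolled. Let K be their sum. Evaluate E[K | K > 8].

P(K > 8) = 5/18.
Σ over the event: 9·1/9 + 10·1/12 + 11·1/18 + 12·1/36 = 25/9.
E[K | K > 8] = (25/9) / (5/18) = 10.

10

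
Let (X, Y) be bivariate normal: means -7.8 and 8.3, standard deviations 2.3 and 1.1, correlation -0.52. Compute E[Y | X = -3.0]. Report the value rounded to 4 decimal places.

7.1063

The regression of Y on X has slope ρ·σ_Y/σ_X and passes through (μ_X, μ_Y).
E[Y | X=-3.0] = 8.3 + (-0.52)·(1.1/2.3)·(-3.0 − (-7.8)) = 8.3 + (-0.248696)·(4.8) = 7.1063.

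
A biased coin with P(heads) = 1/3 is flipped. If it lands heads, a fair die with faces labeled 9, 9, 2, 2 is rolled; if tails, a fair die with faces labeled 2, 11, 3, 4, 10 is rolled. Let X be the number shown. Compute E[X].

E[X | heads] = (9+9+2+2)/4 = 11/2.
E[X | tails] = (2+11+3+4+10)/5 = 6.
By the law of total expectation,
E[X] = (1/3)·(11/2) + (2/3)·(6) = 35/6.

35/6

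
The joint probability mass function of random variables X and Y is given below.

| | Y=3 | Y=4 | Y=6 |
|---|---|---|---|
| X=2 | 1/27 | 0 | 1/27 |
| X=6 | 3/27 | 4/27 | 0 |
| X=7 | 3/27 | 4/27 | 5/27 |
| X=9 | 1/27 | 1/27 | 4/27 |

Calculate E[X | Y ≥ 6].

P(Y ≥ 6) = 10/27.
Σ X·P over the event = 2·(1/27) + 7·(5/27) + 9·(4/27) = 73/27.
E[X | Y ≥ 6] = (73/27) / (10/27) = 73/10.

73/10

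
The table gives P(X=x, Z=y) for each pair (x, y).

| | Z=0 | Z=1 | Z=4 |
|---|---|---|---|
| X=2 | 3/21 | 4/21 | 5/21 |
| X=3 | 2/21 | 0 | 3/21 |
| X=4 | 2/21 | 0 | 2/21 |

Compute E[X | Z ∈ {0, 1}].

P(Z ∈ {0, 1}) = 11/21.
Summing X·P(X=x,Z=y) over the conditioning event gives 4/3.
E[X | Z ∈ {0, 1}] = (4/3) / (11/21) = 28/11.

28/11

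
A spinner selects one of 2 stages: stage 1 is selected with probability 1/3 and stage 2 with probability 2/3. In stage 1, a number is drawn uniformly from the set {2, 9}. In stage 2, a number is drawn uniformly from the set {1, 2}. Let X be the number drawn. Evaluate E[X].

17/6

E[X | stage 1] = (2+9)/2 = 11/2.
E[X | stage 2] = (1+2)/2 = 3/2.
E[X] = (1/3)·(11/2) + (2/3)·(3/2) = 17/6.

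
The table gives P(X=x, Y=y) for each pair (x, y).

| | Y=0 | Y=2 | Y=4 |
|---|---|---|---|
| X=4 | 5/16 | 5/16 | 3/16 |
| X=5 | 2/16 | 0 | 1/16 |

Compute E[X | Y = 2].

P(Y = 2) = 5/16.
Σ X·P over the event = 4·(5/16) = 5/4.
E[X | Y = 2] = (5/4) / (5/16) = 4.

4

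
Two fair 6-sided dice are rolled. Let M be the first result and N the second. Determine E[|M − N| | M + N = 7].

3

Outcomes with M + N = 7: (1,6), (2,5), (3,4), (4,3), (5,2), (6,1), each with probability 1/36.
E[|M − N| | M + N = 7] = (5 + 3 + 1 + 1 + 3 + 5) / 6 = 3.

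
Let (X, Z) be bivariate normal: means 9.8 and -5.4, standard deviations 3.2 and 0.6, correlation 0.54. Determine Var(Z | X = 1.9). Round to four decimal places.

The conditional variance in a bivariate normal is σ_Z²(1 − ρ²), independent of x.
Var(Z | X=1.9) = (0.6)²·(1 − (0.54)²) = 0.36·0.7084 = 0.2550.

0.2550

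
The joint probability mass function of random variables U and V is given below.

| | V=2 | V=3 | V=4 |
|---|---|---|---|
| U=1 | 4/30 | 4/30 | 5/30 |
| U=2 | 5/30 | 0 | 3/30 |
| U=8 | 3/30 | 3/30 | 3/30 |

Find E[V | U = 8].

P(U = 8) = 3/10.
Σ V·P over the event = 2·(3/30) + 3·(3/30) + 4·(3/30) = 9/10.
E[V | U = 8] = (9/10) / (3/10) = 3.

3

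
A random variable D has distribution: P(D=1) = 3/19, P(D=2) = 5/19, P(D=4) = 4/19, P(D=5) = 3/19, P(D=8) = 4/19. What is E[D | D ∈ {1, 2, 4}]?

P(D ∈ {1, 2, 4}) = 12/19.
Σ over the event: 1·3/19 + 2·5/19 + 4·4/19 = 29/19.
E[D | D ∈ {1, 2, 4}] = (29/19) / (12/19) = 29/12.

29/12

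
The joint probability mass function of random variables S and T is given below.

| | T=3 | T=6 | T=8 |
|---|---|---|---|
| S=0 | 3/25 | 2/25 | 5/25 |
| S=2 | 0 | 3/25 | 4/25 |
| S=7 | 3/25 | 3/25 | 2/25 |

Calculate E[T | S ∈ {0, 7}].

P(S ∈ {0, 7}) = 18/25.
Σ T·P over the event = 3·(3/25) + 6·(2/25) + 8·(5/25) + 3·(3/25) + 6·(3/25) + 8·(2/25) = 104/25.
E[T | S ∈ {0, 7}] = (104/25) / (18/25) = 52/9.

52/9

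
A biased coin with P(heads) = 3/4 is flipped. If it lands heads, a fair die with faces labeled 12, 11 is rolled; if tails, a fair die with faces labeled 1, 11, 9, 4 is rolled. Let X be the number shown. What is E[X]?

163/16

E[X | heads] = (12+11)/2 = 23/2.
E[X | tails] = (1+11+9+4)/4 = 25/4.
By the law of total expectation,
E[X] = (3/4)·(23/2) + (1/4)·(25/4) = 163/16.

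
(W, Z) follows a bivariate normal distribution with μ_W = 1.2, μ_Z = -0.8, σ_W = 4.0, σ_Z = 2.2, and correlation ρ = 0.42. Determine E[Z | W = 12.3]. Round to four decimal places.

For a bivariate normal, E[Z | W=x] = μ_Z + ρ·(σ_Z/σ_W)·(x − μ_W).
E[Z | W=12.3] = -0.8 + (0.42)·(2.2/4.0)·(12.3 − (1.2)) = -0.8 + (0.231)·(11.1) = 1.7641.

1.7641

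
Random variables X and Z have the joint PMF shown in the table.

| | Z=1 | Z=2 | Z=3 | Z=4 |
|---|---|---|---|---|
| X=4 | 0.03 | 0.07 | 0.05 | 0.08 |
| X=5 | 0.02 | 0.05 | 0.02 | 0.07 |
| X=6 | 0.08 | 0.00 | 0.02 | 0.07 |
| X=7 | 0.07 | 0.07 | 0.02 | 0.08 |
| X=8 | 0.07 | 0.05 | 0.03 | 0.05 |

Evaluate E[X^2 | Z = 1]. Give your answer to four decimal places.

P(Z = 1) = 0.27.
Σ X^2·P over the event = 16·(0.03) + 25·(0.02) + 36·(0.08) + 49·(0.07) + 64·(0.07) = 11.77.
E[X^2 | Z = 1] = (11.77) / (0.27) = 43.5926.

43.5926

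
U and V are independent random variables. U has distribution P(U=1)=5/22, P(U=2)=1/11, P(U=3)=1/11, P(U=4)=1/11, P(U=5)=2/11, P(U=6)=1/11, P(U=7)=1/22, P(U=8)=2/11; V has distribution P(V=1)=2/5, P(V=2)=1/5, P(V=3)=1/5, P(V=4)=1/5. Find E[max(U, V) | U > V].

413/73

P(U > V) = 73/110.
Summing max(U,V)·P(x,y) over outcomes with U > V gives 413/110.
E[max(U, V) | U > V] = (413/110) / (73/110) = 413/73.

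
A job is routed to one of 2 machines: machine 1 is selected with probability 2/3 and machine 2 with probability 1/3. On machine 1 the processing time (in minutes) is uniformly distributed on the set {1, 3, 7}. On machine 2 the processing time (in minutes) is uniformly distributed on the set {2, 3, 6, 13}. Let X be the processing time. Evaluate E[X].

40/9

E[X | machine 1] = (1+3+7)/3 = 11/3.
E[X | machine 2] = (2+3+6+13)/4 = 6.
E[X] = (2/3)·(11/3) + (1/3)·(6) = 40/9.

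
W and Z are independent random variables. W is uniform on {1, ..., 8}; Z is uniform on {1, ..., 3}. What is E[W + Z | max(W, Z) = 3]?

Outcomes with max(W, Z) = 3: (1,3), (2,3), (3,1), (3,2), (3,3), each with probability 1/24.
E[W + Z | max(W, Z) = 3] = (4 + 5 + 4 + 5 + 6) / 5 = 24/5.

24/5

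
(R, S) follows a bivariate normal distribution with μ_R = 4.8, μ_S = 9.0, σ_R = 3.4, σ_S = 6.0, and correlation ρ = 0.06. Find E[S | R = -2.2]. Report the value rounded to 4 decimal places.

8.2588

For a bivariate normal, E[S | R=x] = μ_S + ρ·(σ_S/σ_R)·(x − μ_R).
E[S | R=-2.2] = 9.0 + (0.06)·(6.0/3.4)·(-2.2 − (4.8)) = 9.0 + (0.10588)·(-7) = 8.2588.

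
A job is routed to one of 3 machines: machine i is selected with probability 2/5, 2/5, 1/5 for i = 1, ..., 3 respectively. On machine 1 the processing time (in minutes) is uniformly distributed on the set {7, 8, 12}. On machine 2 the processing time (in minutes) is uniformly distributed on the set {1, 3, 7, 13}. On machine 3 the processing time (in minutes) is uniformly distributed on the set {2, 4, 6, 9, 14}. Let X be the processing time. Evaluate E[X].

37/5

E[X | machine 1] = (7+8+12)/3 = 9.
E[X | machine 2] = (1+3+7+13)/4 = 6.
E[X | machine 3] = (2+4+6+9+14)/5 = 7.
By the law of total expectation,
E[X] = (2/5)·(9) + (2/5)·(6) + (1/5)·(7) = 37/5.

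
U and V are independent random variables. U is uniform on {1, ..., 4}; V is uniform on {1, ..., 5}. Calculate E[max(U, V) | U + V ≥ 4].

P(U + V ≥ 4) = 17/20.
Summing max(U,V)·P(x,y) over outcomes with U + V ≥ 4 gives 13/4.
E[max(U, V) | U + V ≥ 4] = (13/4) / (17/20) = 65/17.

65/17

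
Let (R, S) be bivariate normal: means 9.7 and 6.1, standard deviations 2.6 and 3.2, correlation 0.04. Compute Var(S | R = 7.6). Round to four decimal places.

Var(S | R=x) = (1 − ρ²)·σ_S².
Var(S | R=7.6) = (3.2)²·(1 − (0.04)²) = 10.24·0.9984 = 10.2236.

10.2236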